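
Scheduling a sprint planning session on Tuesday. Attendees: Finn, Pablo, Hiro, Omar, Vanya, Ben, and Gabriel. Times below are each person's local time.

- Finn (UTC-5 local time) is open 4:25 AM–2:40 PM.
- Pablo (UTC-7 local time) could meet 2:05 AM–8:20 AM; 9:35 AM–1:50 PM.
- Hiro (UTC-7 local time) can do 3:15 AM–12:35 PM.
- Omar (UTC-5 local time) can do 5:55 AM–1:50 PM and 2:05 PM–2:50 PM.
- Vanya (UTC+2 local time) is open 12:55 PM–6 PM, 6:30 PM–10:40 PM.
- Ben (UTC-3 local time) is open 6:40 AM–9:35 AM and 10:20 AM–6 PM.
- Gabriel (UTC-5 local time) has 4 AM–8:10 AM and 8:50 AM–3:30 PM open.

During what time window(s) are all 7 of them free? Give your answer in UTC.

Finn in UTC: 09:25-19:40 (add 5h to convert from UTC-5).
Pablo in UTC: 09:05-15:20, 16:35-20:50 (add 7h to convert from UTC-7).
Hiro in UTC: 10:15-19:35 (add 7h to convert from UTC-7).
Omar in UTC: 10:55-18:50, 19:05-19:50 (add 5h to convert from UTC-5).
Vanya in UTC: 10:55-16:00, 16:30-20:40 (subtract 2h to convert from UTC+2).
Ben in UTC: 09:40-12:35, 13:20-21:00 (add 3h to convert from UTC-3).
Gabriel in UTC: 09:00-13:10, 13:50-20:30 (add 5h to convert from UTC-5).
Finn ∩ Pablo: 09:25-15:20, 16:35-19:40.
Finn ∩ Pablo ∩ Hiro: 10:15-15:20, 16:35-19:35.
Finn ∩ Pablo ∩ Hiro ∩ Omar: 10:55-15:20, 16:35-18:50, 19:05-19:35.
Finn ∩ Pablo ∩ Hiro ∩ Omar ∩ Vanya: 10:55-15:20, 16:35-18:50, 19:05-19:35.
Finn ∩ Pablo ∩ Hiro ∩ Omar ∩ Vanya ∩ Ben: 10:55-12:35, 13:20-15:20, 16:35-18:50, 19:05-19:35.
Finn ∩ Pablo ∩ Hiro ∩ Omar ∩ Vanya ∩ Ben ∩ Gabriel: 10:55-12:35, 13:50-15:20, 16:35-18:50, 19:05-19:35.

10:55-12:35, 13:50-15:20, 16:35-18:50, 19:05-19:35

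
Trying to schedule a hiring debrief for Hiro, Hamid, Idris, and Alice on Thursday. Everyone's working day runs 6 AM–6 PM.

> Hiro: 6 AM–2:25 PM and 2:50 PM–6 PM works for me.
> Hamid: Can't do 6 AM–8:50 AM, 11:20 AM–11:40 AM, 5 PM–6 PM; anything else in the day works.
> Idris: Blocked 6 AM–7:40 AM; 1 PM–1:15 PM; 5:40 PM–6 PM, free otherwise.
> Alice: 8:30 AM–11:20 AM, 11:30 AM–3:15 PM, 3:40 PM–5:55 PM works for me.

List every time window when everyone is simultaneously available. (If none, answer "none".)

08:50-11:20, 11:40-13:00, 13:15-14:25, 14:50-15:15, 15:40-17:00

Hiro free: 06:00-14:25, 14:50-18:00.
Hamid free: 08:50-11:20, 11:40-17:00 (invert busy blocks within the working day).
Idris free: 07:40-13:00, 13:15-17:40 (invert busy blocks within the working day).
Alice free: 08:30-11:20, 11:30-15:15, 15:40-17:55.
Hiro ∩ Hamid: 08:50-11:20, 11:40-14:25, 14:50-17:00.
Hiro ∩ Hamid ∩ Idris: 08:50-11:20, 11:40-13:00, 13:15-14:25, 14:50-17:00.
Hiro ∩ Hamid ∩ Idris ∩ Alice: 08:50-11:20, 11:40-13:00, 13:15-14:25, 14:50-15:15, 15:40-17:00.
So the common availability across everyone is 08:50-11:20, 11:40-13:00, 13:15-14:25, 14:50-15:15, 15:40-17:00.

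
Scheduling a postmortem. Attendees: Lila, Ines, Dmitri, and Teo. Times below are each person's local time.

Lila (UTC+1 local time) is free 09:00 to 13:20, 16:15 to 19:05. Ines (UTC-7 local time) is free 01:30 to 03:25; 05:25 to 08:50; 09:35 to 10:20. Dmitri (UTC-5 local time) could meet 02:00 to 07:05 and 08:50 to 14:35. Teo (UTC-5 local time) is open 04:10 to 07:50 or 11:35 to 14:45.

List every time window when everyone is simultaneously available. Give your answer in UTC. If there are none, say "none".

Lila in UTC: 08:00-12:20, 15:15-18:05 (subtract 1h to convert from UTC+1).
Ines in UTC: 08:30-10:25, 12:25-15:50, 16:35-17:20 (add 7h to convert from UTC-7).
Dmitri in UTC: 07:00-12:05, 13:50-19:35 (add 5h to convert from UTC-5).
Teo in UTC: 09:10-12:50, 16:35-19:45 (add 5h to convert from UTC-5).
Lila ∩ Ines: 08:30-10:25, 15:15-15:50, 16:35-17:20.
Lila ∩ Ines ∩ Dmitri: 08:30-10:25, 15:15-15:50, 16:35-17:20.
Lila ∩ Ines ∩ Dmitri ∩ Teo: 09:10-10:25, 16:35-17:20.
Those are the intersection windows.

09:10-10:25, 16:35-17:20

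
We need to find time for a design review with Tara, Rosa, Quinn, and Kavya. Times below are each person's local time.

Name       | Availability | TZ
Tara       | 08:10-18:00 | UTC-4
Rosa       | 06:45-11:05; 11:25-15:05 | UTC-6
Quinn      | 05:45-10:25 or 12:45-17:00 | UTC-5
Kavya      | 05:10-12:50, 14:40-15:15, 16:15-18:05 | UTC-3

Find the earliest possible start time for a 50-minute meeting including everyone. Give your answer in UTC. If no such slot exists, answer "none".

Tara in UTC: 12:10-22:00 (add 4h to convert from UTC-4).
Rosa in UTC: 12:45-17:05, 17:25-21:05 (add 6h to convert from UTC-6).
Quinn in UTC: 10:45-15:25, 17:45-22:00 (add 5h to convert from UTC-5).
Kavya in UTC: 08:10-15:50, 17:40-18:15, 19:15-21:05 (add 3h to convert from UTC-3).
Tara ∩ Rosa: 12:45-17:05, 17:25-21:05.
Tara ∩ Rosa ∩ Quinn: 12:45-15:25, 17:45-21:05.
Tara ∩ Rosa ∩ Quinn ∩ Kavya: 12:45-15:25, 17:45-18:15, 19:15-21:05.
The first common window of at least 50 minutes is 12:45-15:25, so the earliest start is 12:45.

12:45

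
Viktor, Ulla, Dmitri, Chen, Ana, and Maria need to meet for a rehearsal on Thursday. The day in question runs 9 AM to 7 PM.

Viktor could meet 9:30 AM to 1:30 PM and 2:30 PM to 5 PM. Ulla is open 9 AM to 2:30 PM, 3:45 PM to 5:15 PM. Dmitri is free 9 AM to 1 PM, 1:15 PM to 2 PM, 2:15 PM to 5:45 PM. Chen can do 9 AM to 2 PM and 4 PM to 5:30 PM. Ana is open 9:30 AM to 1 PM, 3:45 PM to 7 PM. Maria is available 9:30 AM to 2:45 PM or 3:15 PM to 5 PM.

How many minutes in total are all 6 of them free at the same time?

270

Viktor ∩ Ulla: 09:30-13:30, 15:45-17:00.
Viktor ∩ Ulla ∩ Dmitri: 09:30-13:00, 13:15-13:30, 15:45-17:00.
Viktor ∩ Ulla ∩ Dmitri ∩ Chen: 09:30-13:00, 13:15-13:30, 16:00-17:00.
Viktor ∩ Ulla ∩ Dmitri ∩ Chen ∩ Ana: 09:30-13:00, 16:00-17:00.
Viktor ∩ Ulla ∩ Dmitri ∩ Chen ∩ Ana ∩ Maria: 09:30-13:00, 16:00-17:00.
Summing the common windows: 210 + 60 = 270 minutes.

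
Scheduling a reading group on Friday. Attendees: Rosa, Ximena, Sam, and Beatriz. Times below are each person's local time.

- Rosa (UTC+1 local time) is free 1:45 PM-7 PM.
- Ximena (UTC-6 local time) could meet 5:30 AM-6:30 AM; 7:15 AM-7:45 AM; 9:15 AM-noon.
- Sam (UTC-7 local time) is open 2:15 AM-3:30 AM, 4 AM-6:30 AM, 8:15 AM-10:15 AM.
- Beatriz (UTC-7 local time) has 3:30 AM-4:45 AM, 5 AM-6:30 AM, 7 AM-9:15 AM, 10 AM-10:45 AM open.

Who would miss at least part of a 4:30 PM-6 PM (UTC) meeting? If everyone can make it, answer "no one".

Rosa in UTC: 12:45-18:00 (subtract 1h to convert from UTC+1).
Ximena in UTC: 11:30-12:30, 13:15-13:45, 15:15-18:00 (add 6h to convert from UTC-6).
Sam in UTC: 09:15-10:30, 11:00-13:30, 15:15-17:15 (add 7h to convert from UTC-7).
Beatriz in UTC: 10:30-11:45, 12:00-13:30, 14:00-16:15, 17:00-17:45 (add 7h to convert from UTC-7).
Rosa: free for 16:30-18:00. Ximena: free for 16:30-18:00. Sam: not fully free for 16:30-18:00. Beatriz: not fully free for 16:30-18:00.

Beatriz, Sam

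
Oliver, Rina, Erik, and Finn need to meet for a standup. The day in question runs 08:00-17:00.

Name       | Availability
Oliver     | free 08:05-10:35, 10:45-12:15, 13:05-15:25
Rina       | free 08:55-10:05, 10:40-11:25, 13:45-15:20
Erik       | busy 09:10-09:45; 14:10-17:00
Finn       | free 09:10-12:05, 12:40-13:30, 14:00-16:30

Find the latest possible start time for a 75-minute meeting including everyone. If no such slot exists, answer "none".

none

Oliver free: 08:05-10:35, 10:45-12:15, 13:05-15:25.
Rina free: 08:55-10:05, 10:40-11:25, 13:45-15:20.
Erik free: 08:00-09:10, 09:45-14:10 (invert busy blocks within the working day).
Finn free: 09:10-12:05, 12:40-13:30, 14:00-16:30.
Oliver ∩ Rina: 08:55-10:05, 10:45-11:25, 13:45-15:20.
Oliver ∩ Rina ∩ Erik: 08:55-09:10, 09:45-10:05, 10:45-11:25, 13:45-14:10.
Oliver ∩ Rina ∩ Erik ∩ Finn: 09:45-10:05, 10:45-11:25, 14:00-14:10.
Those are the intersection windows.
No common window is at least 75 minutes long.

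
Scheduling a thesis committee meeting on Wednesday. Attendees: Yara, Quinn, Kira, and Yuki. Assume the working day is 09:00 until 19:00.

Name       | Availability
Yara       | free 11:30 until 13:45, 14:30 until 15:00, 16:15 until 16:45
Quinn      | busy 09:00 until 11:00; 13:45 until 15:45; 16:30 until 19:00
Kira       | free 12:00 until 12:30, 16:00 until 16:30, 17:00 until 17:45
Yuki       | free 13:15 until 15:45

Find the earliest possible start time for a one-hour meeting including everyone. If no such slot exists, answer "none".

Yara free: 11:30-13:45, 14:30-15:00, 16:15-16:45.
Quinn free: 11:00-13:45, 15:45-16:30 (invert busy blocks within the working day).
Kira free: 12:00-12:30, 16:00-16:30, 17:00-17:45.
Yuki free: 13:15-15:45.
Yara ∩ Quinn: 11:30-13:45, 16:15-16:30.
Yara ∩ Quinn ∩ Kira: 12:00-12:30, 16:15-16:30.
Yara ∩ Quinn ∩ Kira ∩ Yuki: ∅.
There is no time when everyone is free.
No common window is at least 60 minutes long.

none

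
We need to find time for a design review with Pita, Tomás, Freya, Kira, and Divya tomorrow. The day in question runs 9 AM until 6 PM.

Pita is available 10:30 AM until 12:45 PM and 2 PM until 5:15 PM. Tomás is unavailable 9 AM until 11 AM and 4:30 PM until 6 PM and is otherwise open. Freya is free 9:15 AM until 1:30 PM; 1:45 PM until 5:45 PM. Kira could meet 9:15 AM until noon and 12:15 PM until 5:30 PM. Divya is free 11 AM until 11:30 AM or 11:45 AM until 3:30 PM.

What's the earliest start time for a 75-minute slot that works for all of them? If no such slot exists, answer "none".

14:00

Pita free: 10:30-12:45, 14:00-17:15.
Tomás free: 11:00-16:30 (invert busy blocks within the working day).
Freya free: 09:15-13:30, 13:45-17:45.
Kira free: 09:15-12:00, 12:15-17:30.
Divya free: 11:00-11:30, 11:45-15:30.
Pita ∩ Tomás: 11:00-12:45, 14:00-16:30.
Pita ∩ Tomás ∩ Freya: 11:00-12:45, 14:00-16:30.
Pita ∩ Tomás ∩ Freya ∩ Kira: 11:00-12:00, 12:15-12:45, 14:00-16:30.
Pita ∩ Tomás ∩ Freya ∩ Kira ∩ Divya: 11:00-11:30, 11:45-12:00, 12:15-12:45, 14:00-15:30.
The first common window of at least 75 minutes is 14:00-15:30, so the earliest start is 14:00.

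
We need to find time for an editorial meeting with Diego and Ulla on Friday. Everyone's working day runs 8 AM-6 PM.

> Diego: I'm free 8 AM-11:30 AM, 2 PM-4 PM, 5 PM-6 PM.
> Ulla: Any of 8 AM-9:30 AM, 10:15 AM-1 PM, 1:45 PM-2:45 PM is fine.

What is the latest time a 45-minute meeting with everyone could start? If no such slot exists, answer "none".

Diego ∩ Ulla: 08:00-09:30, 10:15-11:30, 14:00-14:45.
The last common window of at least 45 minutes is 14:00-14:45; a 45-minute meeting can start as late as 14:00 and still end by 14:45.

14:00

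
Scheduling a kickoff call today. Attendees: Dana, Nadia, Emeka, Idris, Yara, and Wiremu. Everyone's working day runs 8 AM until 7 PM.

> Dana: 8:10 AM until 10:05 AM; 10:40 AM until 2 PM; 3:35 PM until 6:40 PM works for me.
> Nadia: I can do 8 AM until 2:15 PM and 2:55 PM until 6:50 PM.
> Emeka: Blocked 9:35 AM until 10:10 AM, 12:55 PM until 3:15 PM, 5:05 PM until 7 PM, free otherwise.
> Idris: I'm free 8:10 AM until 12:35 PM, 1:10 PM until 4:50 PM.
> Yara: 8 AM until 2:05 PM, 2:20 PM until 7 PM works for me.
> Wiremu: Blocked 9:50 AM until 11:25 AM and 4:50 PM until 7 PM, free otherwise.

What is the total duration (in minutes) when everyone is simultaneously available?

Dana free: 08:10-10:05, 10:40-14:00, 15:35-18:40.
Nadia free: 08:00-14:15, 14:55-18:50.
Emeka free: 08:00-09:35, 10:10-12:55, 15:15-17:05 (invert busy blocks within the working day).
Idris free: 08:10-12:35, 13:10-16:50.
Yara free: 08:00-14:05, 14:20-19:00.
Wiremu free: 08:00-09:50, 11:25-16:50 (invert busy blocks within the working day).
Dana ∩ Nadia: 08:10-10:05, 10:40-14:00, 15:35-18:40.
Dana ∩ Nadia ∩ Emeka: 08:10-09:35, 10:40-12:55, 15:35-17:05.
Dana ∩ Nadia ∩ Emeka ∩ Idris: 08:10-09:35, 10:40-12:35, 15:35-16:50.
Dana ∩ Nadia ∩ Emeka ∩ Idris ∩ Yara: 08:10-09:35, 10:40-12:35, 15:35-16:50.
Dana ∩ Nadia ∩ Emeka ∩ Idris ∩ Yara ∩ Wiremu: 08:10-09:35, 11:25-12:35, 15:35-16:50.
Summing the common windows: 85 + 70 + 75 = 230 minutes.

230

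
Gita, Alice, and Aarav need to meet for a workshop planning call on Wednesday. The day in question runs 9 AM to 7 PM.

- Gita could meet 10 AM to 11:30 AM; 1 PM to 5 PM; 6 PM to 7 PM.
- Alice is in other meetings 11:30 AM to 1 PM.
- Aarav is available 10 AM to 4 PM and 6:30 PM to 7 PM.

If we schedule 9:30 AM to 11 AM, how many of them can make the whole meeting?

1

Gita free: 10:00-11:30, 13:00-17:00, 18:00-19:00.
Alice free: 09:00-11:30, 13:00-19:00 (invert busy blocks within the working day).
Aarav free: 10:00-16:00, 18:30-19:00.
Alice can make the full 09:30-11:00 slot — that's 1.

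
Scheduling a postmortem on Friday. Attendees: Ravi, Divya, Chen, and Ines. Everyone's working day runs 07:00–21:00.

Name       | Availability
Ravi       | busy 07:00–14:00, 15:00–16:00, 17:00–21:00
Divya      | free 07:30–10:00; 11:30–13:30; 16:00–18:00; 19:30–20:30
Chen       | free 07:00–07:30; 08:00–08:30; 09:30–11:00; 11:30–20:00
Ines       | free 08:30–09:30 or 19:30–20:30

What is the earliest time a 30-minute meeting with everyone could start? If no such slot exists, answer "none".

none

Ravi free: 14:00-15:00, 16:00-17:00 (invert busy blocks within the working day).
Divya free: 07:30-10:00, 11:30-13:30, 16:00-18:00, 19:30-20:30.
Chen free: 07:00-07:30, 08:00-08:30, 09:30-11:00, 11:30-20:00.
Ines free: 08:30-09:30, 19:30-20:30.
Ravi ∩ Divya: 16:00-17:00.
Ravi ∩ Divya ∩ Chen: 16:00-17:00.
Ravi ∩ Divya ∩ Chen ∩ Ines: ∅.
There is no time when everyone is free.
No common window is at least 30 minutes long.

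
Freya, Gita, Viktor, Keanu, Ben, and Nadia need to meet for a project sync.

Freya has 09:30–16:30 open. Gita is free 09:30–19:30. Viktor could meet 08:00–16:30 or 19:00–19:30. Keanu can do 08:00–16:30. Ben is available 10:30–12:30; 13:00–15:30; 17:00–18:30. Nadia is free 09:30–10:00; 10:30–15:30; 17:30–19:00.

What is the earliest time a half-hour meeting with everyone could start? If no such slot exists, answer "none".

Freya ∩ Gita: 09:30-16:30.
Freya ∩ Gita ∩ Viktor: 09:30-16:30.
Freya ∩ Gita ∩ Viktor ∩ Keanu: 09:30-16:30.
Freya ∩ Gita ∩ Viktor ∩ Keanu ∩ Ben: 10:30-12:30, 13:00-15:30.
Freya ∩ Gita ∩ Viktor ∩ Keanu ∩ Ben ∩ Nadia: 10:30-12:30, 13:00-15:30.
Those are the intersection windows.
The first common window of at least 30 minutes is 10:30-12:30, so the earliest start is 10:30.

10:30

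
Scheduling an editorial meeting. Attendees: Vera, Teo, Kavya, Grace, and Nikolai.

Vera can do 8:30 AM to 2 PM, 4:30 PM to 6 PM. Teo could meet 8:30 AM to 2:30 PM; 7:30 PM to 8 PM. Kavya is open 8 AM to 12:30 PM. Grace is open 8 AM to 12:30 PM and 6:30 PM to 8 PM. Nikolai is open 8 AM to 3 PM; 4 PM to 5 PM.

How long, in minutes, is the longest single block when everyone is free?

240

Vera ∩ Teo: 08:30-14:00.
Vera ∩ Teo ∩ Kavya: 08:30-12:30.
Vera ∩ Teo ∩ Kavya ∩ Grace: 08:30-12:30.
Vera ∩ Teo ∩ Kavya ∩ Grace ∩ Nikolai: 08:30-12:30.
The longest is 08:30-12:30 at 240 minutes.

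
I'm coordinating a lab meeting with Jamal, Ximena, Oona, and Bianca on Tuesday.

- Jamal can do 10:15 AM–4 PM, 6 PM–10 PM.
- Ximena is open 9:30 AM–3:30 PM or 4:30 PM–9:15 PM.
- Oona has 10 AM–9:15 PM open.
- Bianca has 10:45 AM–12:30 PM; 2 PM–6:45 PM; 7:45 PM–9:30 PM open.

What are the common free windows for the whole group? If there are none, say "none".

10:45-12:30, 14:00-15:30, 18:00-18:45, 19:45-21:15

Jamal ∩ Ximena: 10:15-15:30, 18:00-21:15.
Jamal ∩ Ximena ∩ Oona: 10:15-15:30, 18:00-21:15.
Jamal ∩ Ximena ∩ Oona ∩ Bianca: 10:45-12:30, 14:00-15:30, 18:00-18:45, 19:45-21:15.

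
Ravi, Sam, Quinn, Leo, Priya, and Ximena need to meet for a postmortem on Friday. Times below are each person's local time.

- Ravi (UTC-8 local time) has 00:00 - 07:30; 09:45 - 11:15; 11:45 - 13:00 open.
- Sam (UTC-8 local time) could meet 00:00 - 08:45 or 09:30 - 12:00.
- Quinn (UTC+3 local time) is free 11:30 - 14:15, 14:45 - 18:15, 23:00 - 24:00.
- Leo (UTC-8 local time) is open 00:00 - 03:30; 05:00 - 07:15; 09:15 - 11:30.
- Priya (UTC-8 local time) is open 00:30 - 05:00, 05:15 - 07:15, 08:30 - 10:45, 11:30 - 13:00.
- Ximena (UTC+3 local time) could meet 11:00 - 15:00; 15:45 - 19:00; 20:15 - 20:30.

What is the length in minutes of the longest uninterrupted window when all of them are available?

165

Ravi in UTC: 08:00-15:30, 17:45-19:15, 19:45-21:00 (add 8h to convert from UTC-8).
Sam in UTC: 08:00-16:45, 17:30-20:00 (add 8h to convert from UTC-8).
Quinn in UTC: 08:30-11:15, 11:45-15:15, 20:00-21:00 (subtract 3h to convert from UTC+3).
Leo in UTC: 08:00-11:30, 13:00-15:15, 17:15-19:30 (add 8h to convert from UTC-8).
Priya in UTC: 08:30-13:00, 13:15-15:15, 16:30-18:45, 19:30-21:00 (add 8h to convert from UTC-8).
Ximena in UTC: 08:00-12:00, 12:45-16:00, 17:15-17:30 (subtract 3h to convert from UTC+3).
Ravi ∩ Sam: 08:00-15:30, 17:45-19:15, 19:45-20:00.
Ravi ∩ Sam ∩ Quinn: 08:30-11:15, 11:45-15:15.
Ravi ∩ Sam ∩ Quinn ∩ Leo: 08:30-11:15, 13:00-15:15.
Ravi ∩ Sam ∩ Quinn ∩ Leo ∩ Priya: 08:30-11:15, 13:15-15:15.
Ravi ∩ Sam ∩ Quinn ∩ Leo ∩ Priya ∩ Ximena: 08:30-11:15, 13:15-15:15.
So the common availability across everyone is 08:30-11:15, 13:15-15:15.
The longest is 08:30-11:15 at 165 minutes.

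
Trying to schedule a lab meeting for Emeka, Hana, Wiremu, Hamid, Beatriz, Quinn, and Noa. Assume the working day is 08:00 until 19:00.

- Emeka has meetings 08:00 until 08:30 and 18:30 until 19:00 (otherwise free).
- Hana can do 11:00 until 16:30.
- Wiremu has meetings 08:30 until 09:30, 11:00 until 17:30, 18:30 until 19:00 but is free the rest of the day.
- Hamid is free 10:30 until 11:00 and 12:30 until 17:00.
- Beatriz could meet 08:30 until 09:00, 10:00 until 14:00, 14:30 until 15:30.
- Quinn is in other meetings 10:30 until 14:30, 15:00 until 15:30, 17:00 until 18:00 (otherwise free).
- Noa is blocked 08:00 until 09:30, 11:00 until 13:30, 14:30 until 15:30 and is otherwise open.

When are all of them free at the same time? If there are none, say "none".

Emeka free: 08:30-18:30 (invert busy blocks within the working day).
Hana free: 11:00-16:30.
Wiremu free: 08:00-08:30, 09:30-11:00, 17:30-18:30 (invert busy blocks within the working day).
Hamid free: 10:30-11:00, 12:30-17:00.
Beatriz free: 08:30-09:00, 10:00-14:00, 14:30-15:30.
Quinn free: 08:00-10:30, 14:30-15:00, 15:30-17:00, 18:00-19:00 (invert busy blocks within the working day).
Noa free: 09:30-11:00, 13:30-14:30, 15:30-19:00 (invert busy blocks within the working day).
Emeka ∩ Hana: 11:00-16:30.
Emeka ∩ Hana ∩ Wiremu: ∅.
Emeka ∩ Hana ∩ Wiremu ∩ Hamid: ∅.
Emeka ∩ Hana ∩ Wiremu ∩ Hamid ∩ Beatriz: ∅.
Emeka ∩ Hana ∩ Wiremu ∩ Hamid ∩ Beatriz ∩ Quinn: ∅.
Emeka ∩ Hana ∩ Wiremu ∩ Hamid ∩ Beatriz ∩ Quinn ∩ Noa: ∅.
There is no time when everyone is free.

none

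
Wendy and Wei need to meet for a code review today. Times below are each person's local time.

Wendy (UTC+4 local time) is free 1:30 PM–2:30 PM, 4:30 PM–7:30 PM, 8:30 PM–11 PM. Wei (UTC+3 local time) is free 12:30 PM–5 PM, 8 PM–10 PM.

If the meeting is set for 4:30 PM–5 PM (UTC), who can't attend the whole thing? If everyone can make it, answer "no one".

Wendy in UTC: 09:30-10:30, 12:30-15:30, 16:30-19:00 (subtract 4h to convert from UTC+4).
Wei in UTC: 09:30-14:00, 17:00-19:00 (subtract 3h to convert from UTC+3).
Wendy: free for 16:30-17:00. Wei: not fully free for 16:30-17:00.

Wei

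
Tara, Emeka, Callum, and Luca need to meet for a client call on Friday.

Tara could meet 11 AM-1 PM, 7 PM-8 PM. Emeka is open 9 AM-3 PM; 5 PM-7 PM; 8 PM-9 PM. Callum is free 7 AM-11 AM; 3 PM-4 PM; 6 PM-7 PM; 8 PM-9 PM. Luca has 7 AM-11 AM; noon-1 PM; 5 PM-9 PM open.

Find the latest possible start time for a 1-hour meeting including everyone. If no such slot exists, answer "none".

Tara ∩ Emeka: 11:00-13:00.
Tara ∩ Emeka ∩ Callum: ∅.
Tara ∩ Emeka ∩ Callum ∩ Luca: ∅.
There is no time when everyone is free.
No common window is at least 60 minutes long.

none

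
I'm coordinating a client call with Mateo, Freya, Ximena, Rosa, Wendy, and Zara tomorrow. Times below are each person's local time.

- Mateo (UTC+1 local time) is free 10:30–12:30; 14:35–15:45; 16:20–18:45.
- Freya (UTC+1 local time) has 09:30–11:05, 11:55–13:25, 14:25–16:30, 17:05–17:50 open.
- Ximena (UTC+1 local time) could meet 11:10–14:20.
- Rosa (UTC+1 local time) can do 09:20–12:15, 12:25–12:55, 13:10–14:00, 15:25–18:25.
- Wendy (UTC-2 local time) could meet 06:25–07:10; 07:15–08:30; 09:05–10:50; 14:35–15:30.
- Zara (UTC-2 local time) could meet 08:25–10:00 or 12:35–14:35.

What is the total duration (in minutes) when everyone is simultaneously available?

15

Mateo in UTC: 09:30-11:30, 13:35-14:45, 15:20-17:45 (subtract 1h to convert from UTC+1).
Freya in UTC: 08:30-10:05, 10:55-12:25, 13:25-15:30, 16:05-16:50 (subtract 1h to convert from UTC+1).
Ximena in UTC: 10:10-13:20 (subtract 1h to convert from UTC+1).
Rosa in UTC: 08:20-11:15, 11:25-11:55, 12:10-13:00, 14:25-17:25 (subtract 1h to convert from UTC+1).
Wendy in UTC: 08:25-09:10, 09:15-10:30, 11:05-12:50, 16:35-17:30 (add 2h to convert from UTC-2).
Zara in UTC: 10:25-12:00, 14:35-16:35 (add 2h to convert from UTC-2).
Mateo ∩ Freya: 09:30-10:05, 10:55-11:30, 13:35-14:45, 15:20-15:30, 16:05-16:50.
Mateo ∩ Freya ∩ Ximena: 10:55-11:30.
Mateo ∩ Freya ∩ Ximena ∩ Rosa: 10:55-11:15, 11:25-11:30.
Mateo ∩ Freya ∩ Ximena ∩ Rosa ∩ Wendy: 11:05-11:15, 11:25-11:30.
Mateo ∩ Freya ∩ Ximena ∩ Rosa ∩ Wendy ∩ Zara: 11:05-11:15, 11:25-11:30.
Summing the common windows: 10 + 5 = 15 minutes.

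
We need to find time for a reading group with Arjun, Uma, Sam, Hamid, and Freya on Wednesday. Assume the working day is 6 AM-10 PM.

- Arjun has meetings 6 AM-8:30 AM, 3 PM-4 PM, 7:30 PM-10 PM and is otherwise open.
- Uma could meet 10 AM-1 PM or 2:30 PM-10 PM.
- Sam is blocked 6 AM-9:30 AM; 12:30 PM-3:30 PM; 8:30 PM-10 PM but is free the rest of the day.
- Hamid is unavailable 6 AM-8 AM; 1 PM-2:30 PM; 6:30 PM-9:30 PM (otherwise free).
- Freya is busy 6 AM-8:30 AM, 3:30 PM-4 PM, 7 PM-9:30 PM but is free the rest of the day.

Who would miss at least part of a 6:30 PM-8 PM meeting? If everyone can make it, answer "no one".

Arjun free: 08:30-15:00, 16:00-19:30 (invert busy blocks within the working day).
Uma free: 10:00-13:00, 14:30-22:00.
Sam free: 09:30-12:30, 15:30-20:30 (invert busy blocks within the working day).
Hamid free: 08:00-13:00, 14:30-18:30, 21:30-22:00 (invert busy blocks within the working day).
Freya free: 08:30-15:30, 16:00-19:00, 21:30-22:00 (invert busy blocks within the working day).
Arjun: not fully free for 18:30-20:00. Uma: free for 18:30-20:00. Sam: free for 18:30-20:00. Hamid: not fully free for 18:30-20:00. Freya: not fully free for 18:30-20:00.

Arjun, Freya, Hamid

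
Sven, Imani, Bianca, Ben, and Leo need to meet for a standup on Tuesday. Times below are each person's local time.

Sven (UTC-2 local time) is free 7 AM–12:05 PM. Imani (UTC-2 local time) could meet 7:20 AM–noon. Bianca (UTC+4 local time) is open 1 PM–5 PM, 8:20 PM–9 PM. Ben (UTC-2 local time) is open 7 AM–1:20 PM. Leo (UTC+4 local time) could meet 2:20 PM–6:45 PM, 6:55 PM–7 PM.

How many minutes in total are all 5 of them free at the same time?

Sven in UTC: 09:00-14:05 (add 2h to convert from UTC-2).
Imani in UTC: 09:20-14:00 (add 2h to convert from UTC-2).
Bianca in UTC: 09:00-13:00, 16:20-17:00 (subtract 4h to convert from UTC+4).
Ben in UTC: 09:00-15:20 (add 2h to convert from UTC-2).
Leo in UTC: 10:20-14:45, 14:55-15:00 (subtract 4h to convert from UTC+4).
Sven ∩ Imani: 09:20-14:00.
Sven ∩ Imani ∩ Bianca: 09:20-13:00.
Sven ∩ Imani ∩ Bianca ∩ Ben: 09:20-13:00.
Sven ∩ Imani ∩ Bianca ∩ Ben ∩ Leo: 10:20-13:00.
That's a single block of 160 minutes.

160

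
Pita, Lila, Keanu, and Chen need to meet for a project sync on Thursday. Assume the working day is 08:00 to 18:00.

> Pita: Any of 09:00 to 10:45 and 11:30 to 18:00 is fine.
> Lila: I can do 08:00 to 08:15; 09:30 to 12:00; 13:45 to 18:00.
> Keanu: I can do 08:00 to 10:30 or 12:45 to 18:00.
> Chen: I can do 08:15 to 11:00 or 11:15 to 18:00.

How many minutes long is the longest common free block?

255

Pita ∩ Lila: 09:30-10:45, 11:30-12:00, 13:45-18:00.
Pita ∩ Lila ∩ Keanu: 09:30-10:30, 13:45-18:00.
Pita ∩ Lila ∩ Keanu ∩ Chen: 09:30-10:30, 13:45-18:00.
The longest is 13:45-18:00 at 255 minutes.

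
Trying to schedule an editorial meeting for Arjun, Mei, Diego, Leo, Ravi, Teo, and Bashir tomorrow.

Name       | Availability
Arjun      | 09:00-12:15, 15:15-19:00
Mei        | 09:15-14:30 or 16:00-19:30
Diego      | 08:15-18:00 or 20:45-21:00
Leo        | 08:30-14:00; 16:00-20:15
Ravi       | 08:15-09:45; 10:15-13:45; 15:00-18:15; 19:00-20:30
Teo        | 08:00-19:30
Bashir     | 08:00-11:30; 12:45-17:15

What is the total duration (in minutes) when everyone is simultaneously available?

Arjun ∩ Mei: 09:15-12:15, 16:00-19:00.
Arjun ∩ Mei ∩ Diego: 09:15-12:15, 16:00-18:00.
Arjun ∩ Mei ∩ Diego ∩ Leo: 09:15-12:15, 16:00-18:00.
Arjun ∩ Mei ∩ Diego ∩ Leo ∩ Ravi: 09:15-09:45, 10:15-12:15, 16:00-18:00.
Arjun ∩ Mei ∩ Diego ∩ Leo ∩ Ravi ∩ Teo: 09:15-09:45, 10:15-12:15, 16:00-18:00.
Arjun ∩ Mei ∩ Diego ∩ Leo ∩ Ravi ∩ Teo ∩ Bashir: 09:15-09:45, 10:15-11:30, 16:00-17:15.
Summing the common windows: 30 + 75 + 75 = 180 minutes.

180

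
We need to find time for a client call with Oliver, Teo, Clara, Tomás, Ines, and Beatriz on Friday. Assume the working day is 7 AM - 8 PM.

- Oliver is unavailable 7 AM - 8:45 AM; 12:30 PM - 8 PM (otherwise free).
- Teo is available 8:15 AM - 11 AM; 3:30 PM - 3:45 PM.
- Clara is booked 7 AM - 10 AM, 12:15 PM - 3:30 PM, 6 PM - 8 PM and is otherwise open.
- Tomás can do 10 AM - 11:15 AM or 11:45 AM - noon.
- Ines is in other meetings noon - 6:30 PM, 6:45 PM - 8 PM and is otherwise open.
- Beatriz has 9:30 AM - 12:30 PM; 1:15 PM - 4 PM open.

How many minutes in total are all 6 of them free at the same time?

Oliver free: 08:45-12:30 (invert busy blocks within the working day).
Teo free: 08:15-11:00, 15:30-15:45.
Clara free: 10:00-12:15, 15:30-18:00 (invert busy blocks within the working day).
Tomás free: 10:00-11:15, 11:45-12:00.
Ines free: 07:00-12:00, 18:30-18:45 (invert busy blocks within the working day).
Beatriz free: 09:30-12:30, 13:15-16:00.
Oliver ∩ Teo: 08:45-11:00.
Oliver ∩ Teo ∩ Clara: 10:00-11:00.
Oliver ∩ Teo ∩ Clara ∩ Tomás: 10:00-11:00.
Oliver ∩ Teo ∩ Clara ∩ Tomás ∩ Ines: 10:00-11:00.
Oliver ∩ Teo ∩ Clara ∩ Tomás ∩ Ines ∩ Beatriz: 10:00-11:00.
Those are the intersection windows.
That's a single block of 60 minutes.

60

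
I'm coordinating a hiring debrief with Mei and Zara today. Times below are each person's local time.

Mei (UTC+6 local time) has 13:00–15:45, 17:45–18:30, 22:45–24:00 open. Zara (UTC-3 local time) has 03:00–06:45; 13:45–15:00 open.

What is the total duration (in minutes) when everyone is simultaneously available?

240

Mei in UTC: 07:00-09:45, 11:45-12:30, 16:45-18:00 (subtract 6h to convert from UTC+6).
Zara in UTC: 06:00-09:45, 16:45-18:00 (add 3h to convert from UTC-3).
Mei ∩ Zara: 07:00-09:45, 16:45-18:00.
Those are the intersection windows.
Summing the common windows: 165 + 75 = 240 minutes.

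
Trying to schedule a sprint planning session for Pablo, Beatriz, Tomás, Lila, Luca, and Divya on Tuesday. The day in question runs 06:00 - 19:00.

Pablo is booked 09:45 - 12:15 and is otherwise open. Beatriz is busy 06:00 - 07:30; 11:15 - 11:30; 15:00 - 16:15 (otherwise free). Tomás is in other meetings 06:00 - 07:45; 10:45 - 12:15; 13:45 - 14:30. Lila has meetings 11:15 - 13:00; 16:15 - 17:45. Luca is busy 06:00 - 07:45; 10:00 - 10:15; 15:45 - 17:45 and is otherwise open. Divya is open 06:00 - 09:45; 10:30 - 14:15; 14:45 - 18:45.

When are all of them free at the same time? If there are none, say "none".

07:45-09:45, 13:00-13:45, 14:45-15:00, 17:45-18:45

Pablo free: 06:00-09:45, 12:15-19:00 (invert busy blocks within the working day).
Beatriz free: 07:30-11:15, 11:30-15:00, 16:15-19:00 (invert busy blocks within the working day).
Tomás free: 07:45-10:45, 12:15-13:45, 14:30-19:00 (invert busy blocks within the working day).
Lila free: 06:00-11:15, 13:00-16:15, 17:45-19:00 (invert busy blocks within the working day).
Luca free: 07:45-10:00, 10:15-15:45, 17:45-19:00 (invert busy blocks within the working day).
Divya free: 06:00-09:45, 10:30-14:15, 14:45-18:45.
Pablo ∩ Beatriz: 07:30-09:45, 12:15-15:00, 16:15-19:00.
Pablo ∩ Beatriz ∩ Tomás: 07:45-09:45, 12:15-13:45, 14:30-15:00, 16:15-19:00.
Pablo ∩ Beatriz ∩ Tomás ∩ Lila: 07:45-09:45, 13:00-13:45, 14:30-15:00, 17:45-19:00.
Pablo ∩ Beatriz ∩ Tomás ∩ Lila ∩ Luca: 07:45-09:45, 13:00-13:45, 14:30-15:00, 17:45-19:00.
Pablo ∩ Beatriz ∩ Tomás ∩ Lila ∩ Luca ∩ Divya: 07:45-09:45, 13:00-13:45, 14:45-15:00, 17:45-18:45.
So the common availability across everyone is 07:45-09:45, 13:00-13:45, 14:45-15:00, 17:45-18:45.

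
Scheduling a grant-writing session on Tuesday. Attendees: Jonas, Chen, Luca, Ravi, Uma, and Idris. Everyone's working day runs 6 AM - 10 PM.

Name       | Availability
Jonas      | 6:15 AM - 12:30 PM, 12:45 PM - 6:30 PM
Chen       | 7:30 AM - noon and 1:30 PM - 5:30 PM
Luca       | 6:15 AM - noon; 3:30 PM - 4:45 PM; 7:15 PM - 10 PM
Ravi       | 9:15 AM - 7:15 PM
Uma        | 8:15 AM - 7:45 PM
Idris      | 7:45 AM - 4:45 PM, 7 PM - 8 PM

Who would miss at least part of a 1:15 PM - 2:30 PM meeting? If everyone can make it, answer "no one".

Jonas: free for 13:15-14:30. Chen: not fully free for 13:15-14:30. Luca: not fully free for 13:15-14:30. Ravi: free for 13:15-14:30. Uma: free for 13:15-14:30. Idris: free for 13:15-14:30.

Chen, Luca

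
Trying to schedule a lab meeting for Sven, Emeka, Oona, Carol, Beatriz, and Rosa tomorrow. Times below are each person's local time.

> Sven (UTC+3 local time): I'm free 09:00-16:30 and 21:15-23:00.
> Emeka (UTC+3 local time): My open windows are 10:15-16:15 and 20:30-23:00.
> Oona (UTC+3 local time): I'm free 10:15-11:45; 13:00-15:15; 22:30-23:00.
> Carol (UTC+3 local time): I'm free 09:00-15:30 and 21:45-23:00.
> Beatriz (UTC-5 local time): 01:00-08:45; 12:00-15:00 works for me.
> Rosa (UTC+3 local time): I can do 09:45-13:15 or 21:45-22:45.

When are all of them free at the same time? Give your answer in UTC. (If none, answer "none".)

07:15-08:45, 10:00-10:15, 19:30-19:45

Sven in UTC: 06:00-13:30, 18:15-20:00 (subtract 3h to convert from UTC+3).
Emeka in UTC: 07:15-13:15, 17:30-20:00 (subtract 3h to convert from UTC+3).
Oona in UTC: 07:15-08:45, 10:00-12:15, 19:30-20:00 (subtract 3h to convert from UTC+3).
Carol in UTC: 06:00-12:30, 18:45-20:00 (subtract 3h to convert from UTC+3).
Beatriz in UTC: 06:00-13:45, 17:00-20:00 (add 5h to convert from UTC-5).
Rosa in UTC: 06:45-10:15, 18:45-19:45 (subtract 3h to convert from UTC+3).
Sven ∩ Emeka: 07:15-13:15, 18:15-20:00.
Sven ∩ Emeka ∩ Oona: 07:15-08:45, 10:00-12:15, 19:30-20:00.
Sven ∩ Emeka ∩ Oona ∩ Carol: 07:15-08:45, 10:00-12:15, 19:30-20:00.
Sven ∩ Emeka ∩ Oona ∩ Carol ∩ Beatriz: 07:15-08:45, 10:00-12:15, 19:30-20:00.
Sven ∩ Emeka ∩ Oona ∩ Carol ∩ Beatriz ∩ Rosa: 07:15-08:45, 10:00-10:15, 19:30-19:45.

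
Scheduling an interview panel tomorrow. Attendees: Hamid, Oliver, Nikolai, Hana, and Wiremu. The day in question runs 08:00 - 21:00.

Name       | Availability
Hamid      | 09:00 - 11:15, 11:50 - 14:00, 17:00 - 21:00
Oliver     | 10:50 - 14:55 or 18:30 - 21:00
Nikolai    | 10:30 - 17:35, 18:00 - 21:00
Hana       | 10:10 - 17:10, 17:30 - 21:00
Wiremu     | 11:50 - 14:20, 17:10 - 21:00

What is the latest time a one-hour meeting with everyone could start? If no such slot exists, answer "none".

Hamid ∩ Oliver: 10:50-11:15, 11:50-14:00, 18:30-21:00.
Hamid ∩ Oliver ∩ Nikolai: 10:50-11:15, 11:50-14:00, 18:30-21:00.
Hamid ∩ Oliver ∩ Nikolai ∩ Hana: 10:50-11:15, 11:50-14:00, 18:30-21:00.
Hamid ∩ Oliver ∩ Nikolai ∩ Hana ∩ Wiremu: 11:50-14:00, 18:30-21:00.
So the common availability across everyone is 11:50-14:00, 18:30-21:00.
The last common window of at least 60 minutes is 18:30-21:00; a 60-minute meeting can start as late as 20:00 and still end by 21:00.

20:00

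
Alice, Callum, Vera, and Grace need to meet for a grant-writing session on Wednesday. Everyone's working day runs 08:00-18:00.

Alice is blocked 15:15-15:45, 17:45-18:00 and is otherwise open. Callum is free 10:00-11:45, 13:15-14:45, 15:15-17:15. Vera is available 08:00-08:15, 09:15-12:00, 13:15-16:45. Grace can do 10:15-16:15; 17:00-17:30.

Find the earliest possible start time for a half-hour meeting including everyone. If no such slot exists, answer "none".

Alice free: 08:00-15:15, 15:45-17:45 (invert busy blocks within the working day).
Callum free: 10:00-11:45, 13:15-14:45, 15:15-17:15.
Vera free: 08:00-08:15, 09:15-12:00, 13:15-16:45.
Grace free: 10:15-16:15, 17:00-17:30.
Alice ∩ Callum: 10:00-11:45, 13:15-14:45, 15:45-17:15.
Alice ∩ Callum ∩ Vera: 10:00-11:45, 13:15-14:45, 15:45-16:45.
Alice ∩ Callum ∩ Vera ∩ Grace: 10:15-11:45, 13:15-14:45, 15:45-16:15.
So the common availability across everyone is 10:15-11:45, 13:15-14:45, 15:45-16:15.
The first common window of at least 30 minutes is 10:15-11:45, so the earliest start is 10:15.

10:15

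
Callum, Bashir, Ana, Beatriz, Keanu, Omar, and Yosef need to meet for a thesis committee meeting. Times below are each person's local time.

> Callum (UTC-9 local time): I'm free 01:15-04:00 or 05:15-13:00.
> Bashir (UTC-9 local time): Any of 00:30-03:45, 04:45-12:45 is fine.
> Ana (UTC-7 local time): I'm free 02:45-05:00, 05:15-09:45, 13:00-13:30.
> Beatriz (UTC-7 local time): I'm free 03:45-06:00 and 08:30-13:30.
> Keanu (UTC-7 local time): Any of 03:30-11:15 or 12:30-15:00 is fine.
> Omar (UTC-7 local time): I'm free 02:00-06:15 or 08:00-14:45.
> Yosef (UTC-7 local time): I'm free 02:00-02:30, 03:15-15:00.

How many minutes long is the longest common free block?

Callum in UTC: 10:15-13:00, 14:15-22:00 (add 9h to convert from UTC-9).
Bashir in UTC: 09:30-12:45, 13:45-21:45 (add 9h to convert from UTC-9).
Ana in UTC: 09:45-12:00, 12:15-16:45, 20:00-20:30 (add 7h to convert from UTC-7).
Beatriz in UTC: 10:45-13:00, 15:30-20:30 (add 7h to convert from UTC-7).
Keanu in UTC: 10:30-18:15, 19:30-22:00 (add 7h to convert from UTC-7).
Omar in UTC: 09:00-13:15, 15:00-21:45 (add 7h to convert from UTC-7).
Yosef in UTC: 09:00-09:30, 10:15-22:00 (add 7h to convert from UTC-7).
Callum ∩ Bashir: 10:15-12:45, 14:15-21:45.
Callum ∩ Bashir ∩ Ana: 10:15-12:00, 12:15-12:45, 14:15-16:45, 20:00-20:30.
Callum ∩ Bashir ∩ Ana ∩ Beatriz: 10:45-12:00, 12:15-12:45, 15:30-16:45, 20:00-20:30.
Callum ∩ Bashir ∩ Ana ∩ Beatriz ∩ Keanu: 10:45-12:00, 12:15-12:45, 15:30-16:45, 20:00-20:30.
Callum ∩ Bashir ∩ Ana ∩ Beatriz ∩ Keanu ∩ Omar: 10:45-12:00, 12:15-12:45, 15:30-16:45, 20:00-20:30.
Callum ∩ Bashir ∩ Ana ∩ Beatriz ∩ Keanu ∩ Omar ∩ Yosef: 10:45-12:00, 12:15-12:45, 15:30-16:45, 20:00-20:30.
Those are the intersection windows.
The longest is 10:45-12:00 at 75 minutes.

75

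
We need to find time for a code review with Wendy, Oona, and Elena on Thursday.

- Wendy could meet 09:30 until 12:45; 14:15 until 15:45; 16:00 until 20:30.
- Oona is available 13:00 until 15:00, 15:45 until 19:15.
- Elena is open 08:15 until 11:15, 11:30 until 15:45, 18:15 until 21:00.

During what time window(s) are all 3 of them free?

14:15-15:00, 18:15-19:15

Wendy ∩ Oona: 14:15-15:00, 16:00-19:15.
Wendy ∩ Oona ∩ Elena: 14:15-15:00, 18:15-19:15.
So the common availability across everyone is 14:15-15:00, 18:15-19:15.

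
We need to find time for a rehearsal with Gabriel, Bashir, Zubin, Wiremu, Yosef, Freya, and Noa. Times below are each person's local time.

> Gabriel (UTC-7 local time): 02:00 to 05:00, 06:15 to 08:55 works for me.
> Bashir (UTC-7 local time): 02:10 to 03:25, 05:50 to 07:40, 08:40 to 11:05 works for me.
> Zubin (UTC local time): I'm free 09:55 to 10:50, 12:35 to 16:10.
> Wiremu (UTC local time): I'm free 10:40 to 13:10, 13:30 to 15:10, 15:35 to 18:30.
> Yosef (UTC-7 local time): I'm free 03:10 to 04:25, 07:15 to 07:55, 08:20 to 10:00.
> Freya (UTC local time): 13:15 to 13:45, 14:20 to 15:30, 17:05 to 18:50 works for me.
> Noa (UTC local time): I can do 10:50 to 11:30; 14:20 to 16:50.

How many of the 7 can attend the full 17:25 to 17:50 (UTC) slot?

3

Gabriel in UTC: 09:00-12:00, 13:15-15:55 (add 7h to convert from UTC-7).
Bashir in UTC: 09:10-10:25, 12:50-14:40, 15:40-18:05 (add 7h to convert from UTC-7).
Zubin in UTC: 09:55-10:50, 12:35-16:10.
Wiremu in UTC: 10:40-13:10, 13:30-15:10, 15:35-18:30.
Yosef in UTC: 10:10-11:25, 14:15-14:55, 15:20-17:00 (add 7h to convert from UTC-7).
Freya in UTC: 13:15-13:45, 14:20-15:30, 17:05-18:50.
Noa in UTC: 10:50-11:30, 14:20-16:50.
Bashir, Wiremu, and Freya can make the full 17:25-17:50 slot — that's 3.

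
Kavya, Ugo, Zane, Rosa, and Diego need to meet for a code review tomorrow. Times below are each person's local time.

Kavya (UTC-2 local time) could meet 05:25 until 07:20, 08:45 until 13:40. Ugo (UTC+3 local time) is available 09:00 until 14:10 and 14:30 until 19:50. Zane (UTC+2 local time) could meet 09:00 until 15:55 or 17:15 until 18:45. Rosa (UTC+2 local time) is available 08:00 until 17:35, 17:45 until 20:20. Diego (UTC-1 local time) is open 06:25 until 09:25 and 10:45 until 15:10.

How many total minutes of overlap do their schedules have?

Kavya in UTC: 07:25-09:20, 10:45-15:40 (add 2h to convert from UTC-2).
Ugo in UTC: 06:00-11:10, 11:30-16:50 (subtract 3h to convert from UTC+3).
Zane in UTC: 07:00-13:55, 15:15-16:45 (subtract 2h to convert from UTC+2).
Rosa in UTC: 06:00-15:35, 15:45-18:20 (subtract 2h to convert from UTC+2).
Diego in UTC: 07:25-10:25, 11:45-16:10 (add 1h to convert from UTC-1).
Kavya ∩ Ugo: 07:25-09:20, 10:45-11:10, 11:30-15:40.
Kavya ∩ Ugo ∩ Zane: 07:25-09:20, 10:45-11:10, 11:30-13:55, 15:15-15:40.
Kavya ∩ Ugo ∩ Zane ∩ Rosa: 07:25-09:20, 10:45-11:10, 11:30-13:55, 15:15-15:35.
Kavya ∩ Ugo ∩ Zane ∩ Rosa ∩ Diego: 07:25-09:20, 11:45-13:55, 15:15-15:35.
Summing the common windows: 115 + 130 + 20 = 265 minutes.

265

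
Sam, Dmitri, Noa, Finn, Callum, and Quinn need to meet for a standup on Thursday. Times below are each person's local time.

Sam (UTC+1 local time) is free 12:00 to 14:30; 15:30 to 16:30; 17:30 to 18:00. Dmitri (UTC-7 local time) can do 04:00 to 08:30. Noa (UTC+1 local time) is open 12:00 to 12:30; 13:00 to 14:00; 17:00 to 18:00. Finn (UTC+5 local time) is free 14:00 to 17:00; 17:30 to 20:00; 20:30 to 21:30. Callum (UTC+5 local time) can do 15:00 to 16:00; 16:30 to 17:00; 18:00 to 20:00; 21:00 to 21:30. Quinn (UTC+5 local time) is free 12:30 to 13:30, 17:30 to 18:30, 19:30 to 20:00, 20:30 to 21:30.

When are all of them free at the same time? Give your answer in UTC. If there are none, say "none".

Sam in UTC: 11:00-13:30, 14:30-15:30, 16:30-17:00 (subtract 1h to convert from UTC+1).
Dmitri in UTC: 11:00-15:30 (add 7h to convert from UTC-7).
Noa in UTC: 11:00-11:30, 12:00-13:00, 16:00-17:00 (subtract 1h to convert from UTC+1).
Finn in UTC: 09:00-12:00, 12:30-15:00, 15:30-16:30 (subtract 5h to convert from UTC+5).
Callum in UTC: 10:00-11:00, 11:30-12:00, 13:00-15:00, 16:00-16:30 (subtract 5h to convert from UTC+5).
Quinn in UTC: 07:30-08:30, 12:30-13:30, 14:30-15:00, 15:30-16:30 (subtract 5h to convert from UTC+5).
Sam ∩ Dmitri: 11:00-13:30, 14:30-15:30.
Sam ∩ Dmitri ∩ Noa: 11:00-11:30, 12:00-13:00.
Sam ∩ Dmitri ∩ Noa ∩ Finn: 11:00-11:30, 12:30-13:00.
Sam ∩ Dmitri ∩ Noa ∩ Finn ∩ Callum: ∅.
Sam ∩ Dmitri ∩ Noa ∩ Finn ∩ Callum ∩ Quinn: ∅.
There is no time when everyone is free.

none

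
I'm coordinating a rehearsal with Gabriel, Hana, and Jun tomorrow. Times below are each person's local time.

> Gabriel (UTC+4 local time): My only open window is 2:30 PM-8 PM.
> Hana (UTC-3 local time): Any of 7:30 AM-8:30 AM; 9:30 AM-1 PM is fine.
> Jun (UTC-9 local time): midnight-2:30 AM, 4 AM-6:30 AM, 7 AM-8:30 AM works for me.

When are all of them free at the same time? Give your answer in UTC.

Gabriel in UTC: 10:30-16:00 (subtract 4h to convert from UTC+4).
Hana in UTC: 10:30-11:30, 12:30-16:00 (add 3h to convert from UTC-3).
Jun in UTC: 09:00-11:30, 13:00-15:30, 16:00-17:30 (add 9h to convert from UTC-9).
Gabriel ∩ Hana: 10:30-11:30, 12:30-16:00.
Gabriel ∩ Hana ∩ Jun: 10:30-11:30, 13:00-15:30.

10:30-11:30, 13:00-15:30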